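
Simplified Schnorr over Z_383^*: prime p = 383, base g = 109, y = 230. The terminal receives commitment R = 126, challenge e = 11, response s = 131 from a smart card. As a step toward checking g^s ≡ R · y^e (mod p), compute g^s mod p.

212

109^131 mod 383 = 212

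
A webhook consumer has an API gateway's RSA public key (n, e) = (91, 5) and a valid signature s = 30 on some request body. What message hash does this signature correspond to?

88

s^2 ≡ 30^2 = 900 ≡ 81
s^4 ≡ 81^2 = 6561 ≡ 9
5 = 4 + 1, so s^5 ≡ 9·30 ≡ 88 (mod 91)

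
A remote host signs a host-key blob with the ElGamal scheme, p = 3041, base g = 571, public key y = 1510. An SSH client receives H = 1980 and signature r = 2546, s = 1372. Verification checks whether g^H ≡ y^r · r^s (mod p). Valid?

Left side g^H mod p:
571^2 = 326041 ≡ 654
571^4 ≡ 654^2 = 427716 ≡ 1976
571^8 ≡ 1976^2 = 3904576 ≡ 2973
571^16 ≡ 2973^2 = 8838729 ≡ 1583
571^32 ≡ 1583^2 = 2505889 ≡ 105
571^64 ≡ 105^2 = 11025 ≡ 1902
571^128 ≡ 1902^2 = 3617604 ≡ 1855
571^256 ≡ 1855^2 = 3441025 ≡ 1654
571^512 ≡ 1654^2 = 2735716 ≡ 1857
571^1024 ≡ 1857^2 = 3448449 ≡ 2996
1980 = 1024 + 512 + 256 + 128 + 32 + 16 + 8 + 4, so 571^1980 ≡ 2996·1857·1654·1855·105·1583·2973·1976 ≡ 754 (mod 3041)
Right side y^r · r^s mod p:
1510^2 = 2280100 ≡ 2391
1510^4 ≡ 2391^2 = 5716881 ≡ 2842
1510^8 ≡ 2842^2 = 8076964 ≡ 68
1510^16 ≡ 68^2 = 4624 ≡ 1583
1510^32 ≡ 1583^2 = 2505889 ≡ 105
1510^64 ≡ 105^2 = 11025 ≡ 1902
1510^128 ≡ 1902^2 = 3617604 ≡ 1855
1510^256 ≡ 1855^2 = 3441025 ≡ 1654
1510^512 ≡ 1654^2 = 2735716 ≡ 1857
1510^1024 ≡ 1857^2 = 3448449 ≡ 2996
1510^2048 ≡ 2996^2 = 8976016 ≡ 2025
2546 = 2048 + 256 + 128 + 64 + 32 + 16 + 2, so 1510^2546 ≡ 2025·1654·1855·1902·105·1583·2391 ≡ 1881 (mod 3041)
2546^2 = 6482116 ≡ 1745
2546^4 ≡ 1745^2 = 3045025 ≡ 984
2546^8 ≡ 984^2 = 968256 ≡ 1218
2546^16 ≡ 1218^2 = 1483524 ≡ 2557
2546^32 ≡ 2557^2 = 6538249 ≡ 99
2546^64 ≡ 99^2 = 9801 ≡ 678
2546^128 ≡ 678^2 = 459684 ≡ 493
2546^256 ≡ 493^2 = 243049 ≡ 2810
2546^512 ≡ 2810^2 = 7896100 ≡ 1664
2546^1024 ≡ 1664^2 = 2768896 ≡ 1586
1372 = 1024 + 256 + 64 + 16 + 8 + 4, so 2546^1372 ≡ 1586·2810·678·2557·1218·984 ≡ 1976 (mod 3041)
1881·1976 = 3716856 ≡ 754 (mod 3041)
754 ≡ 754 (mod 3041), so the signature is genuine.

yes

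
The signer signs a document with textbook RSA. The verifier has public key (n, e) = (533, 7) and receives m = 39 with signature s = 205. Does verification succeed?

fails

s^7 mod 533 = 205
s^7 mod 533 = 205, but m = 39.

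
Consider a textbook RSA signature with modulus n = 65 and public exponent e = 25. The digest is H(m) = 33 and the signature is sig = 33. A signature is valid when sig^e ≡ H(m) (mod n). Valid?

yes

sig^2 ≡ 33^2 = 1089 ≡ 49
sig^4 ≡ 49^2 = 2401 ≡ 61
sig^8 ≡ 61^2 = 3721 ≡ 16
sig^16 ≡ 16^2 = 256 ≡ 61
25 = 16 + 8 + 1, so sig^25 ≡ 61·16·33 ≡ 33 (mod 65)
Since 33 equals the digest 33, verification succeeds.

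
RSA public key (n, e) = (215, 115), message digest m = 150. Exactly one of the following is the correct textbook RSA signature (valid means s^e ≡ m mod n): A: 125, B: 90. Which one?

B

Candidate A: Squares mod 215: 125^1≡125, 125^2≡145, 125^4≡170, 125^8≡90, 125^16≡145, 125^32≡170, 125^64≡90; 115 = 64 + 32 + 16 + 2 + 1, so 125^115 ≡ 90·170·145·145·125 ≡ 65 (mod 215)
Candidate B: Squares mod 215: 90^1≡90, 90^2≡145, 90^4≡170, 90^8≡90, 90^16≡145, 90^32≡170, 90^64≡90; 115 = 64 + 32 + 16 + 2 + 1, so 90^115 ≡ 90·170·145·145·90 ≡ 150 (mod 215)
  → matches m = 150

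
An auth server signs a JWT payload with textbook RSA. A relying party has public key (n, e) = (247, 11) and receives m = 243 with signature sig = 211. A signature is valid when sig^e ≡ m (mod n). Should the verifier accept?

sig^2 ≡ 211^2 = 44521 ≡ 61
sig^4 ≡ 61^2 = 3721 ≡ 16
sig^8 ≡ 16^2 = 256 ≡ 9
11 = 8 + 2 + 1, so sig^11 ≡ 9·61·211 ≡ 243 (mod 247)
sig^11 mod 247 = 243 matches m.

accept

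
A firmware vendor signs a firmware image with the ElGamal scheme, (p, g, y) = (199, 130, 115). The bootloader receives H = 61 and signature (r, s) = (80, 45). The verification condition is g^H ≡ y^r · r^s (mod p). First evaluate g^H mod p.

130^2 = 16900 ≡ 184
130^4 ≡ 184^2 = 33856 ≡ 26
130^8 ≡ 26^2 = 676 ≡ 79
130^16 ≡ 79^2 = 6241 ≡ 72
130^32 ≡ 72^2 = 5184 ≡ 10
61 = 32 + 16 + 8 + 4 + 1, so 130^61 ≡ 10·72·79·26·130 ≡ 102 (mod 199)

102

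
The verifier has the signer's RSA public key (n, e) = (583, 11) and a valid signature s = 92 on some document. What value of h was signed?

389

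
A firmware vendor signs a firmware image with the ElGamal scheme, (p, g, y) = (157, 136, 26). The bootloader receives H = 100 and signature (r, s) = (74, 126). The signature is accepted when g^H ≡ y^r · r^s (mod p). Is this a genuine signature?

Left side g^H mod p:
136^2 = 18496 ≡ 127
136^4 ≡ 127^2 = 16129 ≡ 115
136^8 ≡ 115^2 = 13225 ≡ 37
136^16 ≡ 37^2 = 1369 ≡ 113
136^32 ≡ 113^2 = 12769 ≡ 52
136^64 ≡ 52^2 = 2704 ≡ 35
100 = 64 + 32 + 4, so 136^100 ≡ 35·52·115 ≡ 19 (mod 157)
Right side y^r · r^s mod p:
26^2 = 676 ≡ 48
26^4 ≡ 48^2 = 2304 ≡ 106
26^8 ≡ 106^2 = 11236 ≡ 89
26^16 ≡ 89^2 = 7921 ≡ 71
26^32 ≡ 71^2 = 5041 ≡ 17
26^64 ≡ 17^2 = 289 ≡ 132
74 = 64 + 8 + 2, so 26^74 ≡ 132·89·48 ≡ 117 (mod 157)
74^2 = 5476 ≡ 138
74^4 ≡ 138^2 = 19044 ≡ 47
74^8 ≡ 47^2 = 2209 ≡ 11
74^16 ≡ 11^2 = 121
74^32 ≡ 121^2 = 14641 ≡ 40
74^64 ≡ 40^2 = 1600 ≡ 30
126 = 64 + 32 + 16 + 8 + 4 + 2, so 74^126 ≡ 30·40·121·11·47·138 ≡ 27 (mod 157)
117·27 = 3159 ≡ 19 (mod 157)
19 ≡ 19 (mod 157), so the signature is genuine.

genuine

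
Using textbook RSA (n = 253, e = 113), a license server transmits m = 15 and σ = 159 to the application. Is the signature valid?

valid

σ^2 ≡ 159^2 = 25281 ≡ 234
σ^4 ≡ 234^2 = 54756 ≡ 108
σ^8 ≡ 108^2 = 11664 ≡ 26
σ^16 ≡ 26^2 = 676 ≡ 170
σ^32 ≡ 170^2 = 28900 ≡ 58
σ^64 ≡ 58^2 = 3364 ≡ 75
113 = 64 + 32 + 16 + 1, so σ^113 ≡ 75·58·170·159 ≡ 15 (mod 253)
Since 15 equals the digest 15, verification succeeds.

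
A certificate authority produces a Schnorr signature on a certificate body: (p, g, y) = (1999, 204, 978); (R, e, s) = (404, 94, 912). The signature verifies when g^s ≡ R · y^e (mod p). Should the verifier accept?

g^s mod p:
Squares mod 1999: 204^1≡204, 204^2≡1636, 204^4≡1834, 204^8≡1238, 204^16≡1410, 204^32≡1094, 204^64≡1434, 204^128≡1384, 204^256≡414, 204^512≡1481
912 = 512 + 256 + 128 + 16, so 204^912 ≡ 1481·414·1384·1410 ≡ 1339 (mod 1999)
R · y^e mod p:
Squares mod 1999: 978^1≡978, 978^2≡962, 978^4≡1906, 978^8≡653, 978^16≡622, 978^32≡1077, 978^64≡509
94 = 64 + 16 + 8 + 4 + 2, so 978^94 ≡ 509·622·653·1906·962 ≡ 414 (mod 1999)
404·414 = 167256 ≡ 1339 (mod 1999)
1339 ≡ 1339 (mod 1999); signature holds.

accept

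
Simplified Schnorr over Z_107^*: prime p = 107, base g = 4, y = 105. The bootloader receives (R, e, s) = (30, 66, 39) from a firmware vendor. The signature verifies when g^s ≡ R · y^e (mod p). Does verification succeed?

passes

g^s mod p:
Squares mod 107: 4^1≡4, 4^2≡16, 4^4≡42, 4^8≡52, 4^16≡29, 4^32≡92
39 = 32 + 4 + 2 + 1, so 4^39 ≡ 92·42·16·4 ≡ 19 (mod 107)
R · y^e mod p:
Squares mod 107: 105^1≡105, 105^2≡4, 105^4≡16, 105^8≡42, 105^16≡52, 105^32≡29, 105^64≡92
66 = 64 + 2, so 105^66 ≡ 92·4 ≡ 47 (mod 107)
30·47 = 1410 ≡ 19 (mod 107)
19 ≡ 19 (mod 107); signature holds.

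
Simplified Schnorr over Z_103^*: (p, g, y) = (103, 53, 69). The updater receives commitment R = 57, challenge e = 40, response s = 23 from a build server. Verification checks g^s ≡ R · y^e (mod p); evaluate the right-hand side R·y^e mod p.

20

69^2 = 4761 ≡ 23
69^4 ≡ 23^2 = 529 ≡ 14
69^8 ≡ 14^2 = 196 ≡ 93
69^16 ≡ 93^2 = 8649 ≡ 100
69^32 ≡ 100^2 = 10000 ≡ 9
40 = 32 + 8, so 69^40 ≡ 9·93 ≡ 13 (mod 103)
R · y^e ≡ 57·13 = 741 ≡ 20 (mod 103)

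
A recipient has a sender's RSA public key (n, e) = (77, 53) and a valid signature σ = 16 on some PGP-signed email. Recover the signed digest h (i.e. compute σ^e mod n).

4

Squares mod 77: σ^1≡16, σ^2≡25, σ^4≡9, σ^8≡4, σ^16≡16, σ^32≡25
53 = 32 + 16 + 4 + 1, so σ^53 ≡ 25·16·9·16 ≡ 4 (mod 77)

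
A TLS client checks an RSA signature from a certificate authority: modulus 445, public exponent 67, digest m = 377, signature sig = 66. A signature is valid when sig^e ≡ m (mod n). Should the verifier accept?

sig^2 ≡ 66^2 = 4356 ≡ 351
sig^4 ≡ 351^2 = 123201 ≡ 381
sig^8 ≡ 381^2 = 145161 ≡ 91
sig^16 ≡ 91^2 = 8281 ≡ 271
sig^32 ≡ 271^2 = 73441 ≡ 16
sig^64 ≡ 16^2 = 256
67 = 64 + 2 + 1, so sig^67 ≡ 256·351·66 ≡ 426 (mod 445)
The recovered value 426 does not match the digest 377.

reject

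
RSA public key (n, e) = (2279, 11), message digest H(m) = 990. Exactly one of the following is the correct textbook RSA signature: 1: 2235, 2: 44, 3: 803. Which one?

2

Candidate 1: 2235^11 mod 2279 = 1289
Candidate 2: 44^11 mod 2279 = 990
  → matches H(m) = 990
Candidate 3: 803^11 mod 2279 = 1409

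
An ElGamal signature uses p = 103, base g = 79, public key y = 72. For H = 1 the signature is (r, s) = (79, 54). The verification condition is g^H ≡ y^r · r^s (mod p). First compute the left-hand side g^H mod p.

79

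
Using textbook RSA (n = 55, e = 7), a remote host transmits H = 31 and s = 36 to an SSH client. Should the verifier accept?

accept

s^2 ≡ 36^2 = 1296 ≡ 31
s^4 ≡ 31^2 = 961 ≡ 26
7 = 4 + 2 + 1, so s^7 ≡ 26·31·36 ≡ 31 (mod 55)
Since 31 equals the digest 31, verification succeeds.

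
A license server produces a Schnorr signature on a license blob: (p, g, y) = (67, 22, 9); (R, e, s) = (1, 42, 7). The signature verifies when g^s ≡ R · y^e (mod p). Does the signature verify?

does not verify

g^s mod p:
22^7 mod 67 = 14
R · y^e mod p:
9^42 mod 67 = 24
1·24 = 24 ≡ 24 (mod 67)
14 ≠ 24; the check fails.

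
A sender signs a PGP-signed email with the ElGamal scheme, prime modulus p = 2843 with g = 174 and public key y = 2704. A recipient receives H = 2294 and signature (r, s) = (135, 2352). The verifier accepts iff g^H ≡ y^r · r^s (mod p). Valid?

no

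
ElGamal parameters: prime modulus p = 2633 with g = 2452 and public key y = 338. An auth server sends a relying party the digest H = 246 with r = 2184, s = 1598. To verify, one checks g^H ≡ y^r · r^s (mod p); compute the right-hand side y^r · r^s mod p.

338^2 = 114244 ≡ 1025
338^4 ≡ 1025^2 = 1050625 ≡ 58
338^8 ≡ 58^2 = 3364 ≡ 731
338^16 ≡ 731^2 = 534361 ≡ 2495
338^32 ≡ 2495^2 = 6225025 ≡ 613
338^64 ≡ 613^2 = 375769 ≡ 1883
338^128 ≡ 1883^2 = 3545689 ≡ 1671
338^256 ≡ 1671^2 = 2792241 ≡ 1261
338^512 ≡ 1261^2 = 1590121 ≡ 2422
338^1024 ≡ 2422^2 = 5866084 ≡ 2393
338^2048 ≡ 2393^2 = 5726449 ≡ 2307
2184 = 2048 + 128 + 8, so 338^2184 ≡ 2307·1671·731 ≡ 328 (mod 2633)
2184^2 = 4769856 ≡ 1493
2184^4 ≡ 1493^2 = 2229049 ≡ 1531
2184^8 ≡ 1531^2 = 2343961 ≡ 591
2184^16 ≡ 591^2 = 349281 ≡ 1725
2184^32 ≡ 1725^2 = 2975625 ≡ 335
2184^64 ≡ 335^2 = 112225 ≡ 1639
2184^128 ≡ 1639^2 = 2686321 ≡ 661
2184^256 ≡ 661^2 = 436921 ≡ 2476
2184^512 ≡ 2476^2 = 6130576 ≡ 952
2184^1024 ≡ 952^2 = 906304 ≡ 552
1598 = 1024 + 512 + 32 + 16 + 8 + 4 + 2, so 2184^1598 ≡ 552·952·335·1725·591·1531·1493 ≡ 1973 (mod 2633)
y^r · r^s ≡ 328·1973 = 647144 ≡ 2059 (mod 2633)

2059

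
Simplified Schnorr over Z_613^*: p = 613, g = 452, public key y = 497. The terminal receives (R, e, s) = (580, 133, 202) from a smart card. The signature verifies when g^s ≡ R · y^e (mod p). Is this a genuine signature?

g^s mod p:
Squares mod 613: 452^1≡452, 452^2≡175, 452^4≡588, 452^8≡12, 452^16≡144, 452^32≡507, 452^64≡202, 452^128≡346
202 = 128 + 64 + 8 + 2, so 452^202 ≡ 346·202·12·175 ≡ 158 (mod 613)
R · y^e mod p:
Squares mod 613: 497^1≡497, 497^2≡583, 497^4≡287, 497^8≡227, 497^16≡37, 497^32≡143, 497^64≡220, 497^128≡586
133 = 128 + 4 + 1, so 497^133 ≡ 586·287·497 ≡ 226 (mod 613)
580·226 = 131080 ≡ 511 (mod 613)
158 ≠ 511; the check fails.

forged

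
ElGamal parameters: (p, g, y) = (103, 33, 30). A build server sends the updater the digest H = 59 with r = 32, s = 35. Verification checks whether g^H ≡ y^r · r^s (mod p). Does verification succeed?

passes

Left side g^H mod p:
33^2 = 1089 ≡ 59
33^4 ≡ 59^2 = 3481 ≡ 82
33^8 ≡ 82^2 = 6724 ≡ 29
33^16 ≡ 29^2 = 841 ≡ 17
33^32 ≡ 17^2 = 289 ≡ 83
59 = 32 + 16 + 8 + 2 + 1, so 33^59 ≡ 83·17·29·59·33 ≡ 29 (mod 103)
Right side y^r · r^s mod p:
30^2 = 900 ≡ 76
30^4 ≡ 76^2 = 5776 ≡ 8
30^8 ≡ 8^2 = 64
30^16 ≡ 64^2 = 4096 ≡ 79
30^32 ≡ 79^2 = 6241 ≡ 61
32^2 = 1024 ≡ 97
32^4 ≡ 97^2 = 9409 ≡ 36
32^8 ≡ 36^2 = 1296 ≡ 60
32^16 ≡ 60^2 = 3600 ≡ 98
32^32 ≡ 98^2 = 9604 ≡ 25
35 = 32 + 2 + 1, so 32^35 ≡ 25·97·32 ≡ 41 (mod 103)
61·41 = 2501 ≡ 29 (mod 103)
29 ≡ 29 (mod 103), so the signature is genuine.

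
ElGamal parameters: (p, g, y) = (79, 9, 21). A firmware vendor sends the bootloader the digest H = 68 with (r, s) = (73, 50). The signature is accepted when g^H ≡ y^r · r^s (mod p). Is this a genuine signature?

Left side g^H mod p:
9^2 = 81 ≡ 2
9^4 ≡ 2^2 = 4
9^8 ≡ 4^2 = 16
9^16 ≡ 16^2 = 256 ≡ 19
9^32 ≡ 19^2 = 361 ≡ 45
9^64 ≡ 45^2 = 2025 ≡ 50
68 = 64 + 4, so 9^68 ≡ 50·4 ≡ 42 (mod 79)
Right side y^r · r^s mod p:
21^2 = 441 ≡ 46
21^4 ≡ 46^2 = 2116 ≡ 62
21^8 ≡ 62^2 = 3844 ≡ 52
21^16 ≡ 52^2 = 2704 ≡ 18
21^32 ≡ 18^2 = 324 ≡ 8
21^64 ≡ 8^2 = 64
73 = 64 + 8 + 1, so 21^73 ≡ 64·52·21 ≡ 52 (mod 79)
73^2 = 5329 ≡ 36
73^4 ≡ 36^2 = 1296 ≡ 32
73^8 ≡ 32^2 = 1024 ≡ 76
73^16 ≡ 76^2 = 5776 ≡ 9
73^32 ≡ 9^2 = 81 ≡ 2
50 = 32 + 16 + 2, so 73^50 ≡ 2·9·36 ≡ 16 (mod 79)
52·16 = 832 ≡ 42 (mod 79)
42 ≡ 42 (mod 79), so the signature is genuine.

genuine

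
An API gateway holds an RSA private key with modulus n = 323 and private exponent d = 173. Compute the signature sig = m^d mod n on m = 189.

m^2 ≡ 189^2 = 35721 ≡ 191
m^4 ≡ 191^2 = 36481 ≡ 305
m^8 ≡ 305^2 = 93025 ≡ 1
m^16 ≡ 1^2 = 1
m^32 ≡ 1^2 = 1
m^64 ≡ 1^2 = 1
m^128 ≡ 1^2 = 1
173 = 128 + 32 + 8 + 4 + 1, so m^173 ≡ 1·1·1·305·189 ≡ 151 (mod 323)

151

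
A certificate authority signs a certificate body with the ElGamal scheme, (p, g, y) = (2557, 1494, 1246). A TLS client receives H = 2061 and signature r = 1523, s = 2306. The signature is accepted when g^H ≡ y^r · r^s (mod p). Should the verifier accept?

accept

Left side g^H mod p:
1494^2 = 2232036 ≡ 2332
1494^4 ≡ 2332^2 = 5438224 ≡ 2042
1494^8 ≡ 2042^2 = 4169764 ≡ 1854
1494^16 ≡ 1854^2 = 3437316 ≡ 708
1494^32 ≡ 708^2 = 501264 ≡ 92
1494^64 ≡ 92^2 = 8464 ≡ 793
1494^128 ≡ 793^2 = 628849 ≡ 2384
1494^256 ≡ 2384^2 = 5683456 ≡ 1802
1494^512 ≡ 1802^2 = 3247204 ≡ 2371
1494^1024 ≡ 2371^2 = 5621641 ≡ 1355
1494^2048 ≡ 1355^2 = 1836025 ≡ 99
2061 = 2048 + 8 + 4 + 1, so 1494^2061 ≡ 99·1854·2042·1494 ≡ 252 (mod 2557)
Right side y^r · r^s mod p:
1246^2 = 1552516 ≡ 417
1246^4 ≡ 417^2 = 173889 ≡ 13
1246^8 ≡ 13^2 = 169
1246^16 ≡ 169^2 = 28561 ≡ 434
1246^32 ≡ 434^2 = 188356 ≡ 1695
1246^64 ≡ 1695^2 = 2873025 ≡ 1514
1246^128 ≡ 1514^2 = 2292196 ≡ 1124
1246^256 ≡ 1124^2 = 1263376 ≡ 218
1246^512 ≡ 218^2 = 47524 ≡ 1498
1246^1024 ≡ 1498^2 = 2244004 ≡ 1515
1523 = 1024 + 256 + 128 + 64 + 32 + 16 + 2 + 1, so 1246^1523 ≡ 1515·218·1124·1514·1695·434·417·1246 ≡ 2115 (mod 2557)
1523^2 = 2319529 ≡ 330
1523^4 ≡ 330^2 = 108900 ≡ 1506
1523^8 ≡ 1506^2 = 2268036 ≡ 2534
1523^16 ≡ 2534^2 = 6421156 ≡ 529
1523^32 ≡ 529^2 = 279841 ≡ 1128
1523^64 ≡ 1128^2 = 1272384 ≡ 1555
1523^128 ≡ 1555^2 = 2418025 ≡ 1660
1523^256 ≡ 1660^2 = 2755600 ≡ 1711
1523^512 ≡ 1711^2 = 2927521 ≡ 2313
1523^1024 ≡ 2313^2 = 5349969 ≡ 725
1523^2048 ≡ 725^2 = 525625 ≡ 1440
2306 = 2048 + 256 + 2, so 1523^2306 ≡ 1440·1711·330 ≡ 11 (mod 2557)
2115·11 = 23265 ≡ 252 (mod 2557)
252 ≡ 252 (mod 2557), so the signature is genuine.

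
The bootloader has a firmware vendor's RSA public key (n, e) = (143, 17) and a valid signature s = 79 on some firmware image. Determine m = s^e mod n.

s^2 ≡ 79^2 = 6241 ≡ 92
s^4 ≡ 92^2 = 8464 ≡ 27
s^8 ≡ 27^2 = 729 ≡ 14
s^16 ≡ 14^2 = 196 ≡ 53
17 = 16 + 1, so s^17 ≡ 53·79 ≡ 40 (mod 143)

40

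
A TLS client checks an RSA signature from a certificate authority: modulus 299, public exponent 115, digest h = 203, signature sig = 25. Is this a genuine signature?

forged

sig^2 ≡ 25^2 = 625 ≡ 27
sig^4 ≡ 27^2 = 729 ≡ 131
sig^8 ≡ 131^2 = 17161 ≡ 118
sig^16 ≡ 118^2 = 13924 ≡ 170
sig^32 ≡ 170^2 = 28900 ≡ 196
sig^64 ≡ 196^2 = 38416 ≡ 144
115 = 64 + 32 + 16 + 2 + 1, so sig^115 ≡ 144·196·170·27·25 ≡ 285 (mod 299)
285 ≠ 203, so verification fails.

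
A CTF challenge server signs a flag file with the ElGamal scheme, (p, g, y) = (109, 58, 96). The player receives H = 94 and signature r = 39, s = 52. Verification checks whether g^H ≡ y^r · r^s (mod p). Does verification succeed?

fails

Left side g^H mod p:
58^2 = 3364 ≡ 94
58^4 ≡ 94^2 = 8836 ≡ 7
58^8 ≡ 7^2 = 49
58^16 ≡ 49^2 = 2401 ≡ 3
58^32 ≡ 3^2 = 9
58^64 ≡ 9^2 = 81
94 = 64 + 16 + 8 + 4 + 2, so 58^94 ≡ 81·3·49·7·94 ≡ 104 (mod 109)
Right side y^r · r^s mod p:
96^2 = 9216 ≡ 60
96^4 ≡ 60^2 = 3600 ≡ 3
96^8 ≡ 3^2 = 9
96^16 ≡ 9^2 = 81
96^32 ≡ 81^2 = 6561 ≡ 21
39 = 32 + 4 + 2 + 1, so 96^39 ≡ 21·3·60·96 ≡ 19 (mod 109)
39^2 = 1521 ≡ 104
39^4 ≡ 104^2 = 10816 ≡ 25
39^8 ≡ 25^2 = 625 ≡ 80
39^16 ≡ 80^2 = 6400 ≡ 78
39^32 ≡ 78^2 = 6084 ≡ 89
52 = 32 + 16 + 4, so 39^52 ≡ 89·78·25 ≡ 22 (mod 109)
19·22 = 418 ≡ 91 (mod 109)
104 ≠ 91, so verification fails.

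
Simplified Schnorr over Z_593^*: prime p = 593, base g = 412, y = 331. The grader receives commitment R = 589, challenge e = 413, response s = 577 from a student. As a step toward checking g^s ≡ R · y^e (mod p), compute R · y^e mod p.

268

Squares mod 593: 331^1≡331, 331^2≡449, 331^4≡574, 331^8≡361, 331^16≡454, 331^32≡345, 331^64≡425, 331^128≡353, 331^256≡79
413 = 256 + 128 + 16 + 8 + 4 + 1, so 331^413 ≡ 79·353·454·361·574·331 ≡ 526 (mod 593)
R · y^e ≡ 589·526 = 309814 ≡ 268 (mod 593)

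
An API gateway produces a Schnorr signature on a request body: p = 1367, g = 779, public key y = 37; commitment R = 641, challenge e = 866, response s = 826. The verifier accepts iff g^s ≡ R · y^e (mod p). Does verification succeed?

g^s mod p:
779^2 = 606841 ≡ 1260
779^4 ≡ 1260^2 = 1587600 ≡ 513
779^8 ≡ 513^2 = 263169 ≡ 705
779^16 ≡ 705^2 = 497025 ≡ 804
779^32 ≡ 804^2 = 646416 ≡ 1192
779^64 ≡ 1192^2 = 1420864 ≡ 551
779^128 ≡ 551^2 = 303601 ≡ 127
779^256 ≡ 127^2 = 16129 ≡ 1092
779^512 ≡ 1092^2 = 1192464 ≡ 440
826 = 512 + 256 + 32 + 16 + 8 + 2, so 779^826 ≡ 440·1092·1192·804·705·1260 ≡ 899 (mod 1367)
R · y^e mod p:
37^2 = 1369 ≡ 2
37^4 ≡ 2^2 = 4
37^8 ≡ 4^2 = 16
37^16 ≡ 16^2 = 256
37^32 ≡ 256^2 = 65536 ≡ 1287
37^64 ≡ 1287^2 = 1656369 ≡ 932
37^128 ≡ 932^2 = 868624 ≡ 579
37^256 ≡ 579^2 = 335241 ≡ 326
37^512 ≡ 326^2 = 106276 ≡ 1017
866 = 512 + 256 + 64 + 32 + 2, so 37^866 ≡ 1017·326·932·1287·2 ≡ 945 (mod 1367)
641·945 = 605745 ≡ 164 (mod 1367)
899 ≠ 164; the check fails.

fails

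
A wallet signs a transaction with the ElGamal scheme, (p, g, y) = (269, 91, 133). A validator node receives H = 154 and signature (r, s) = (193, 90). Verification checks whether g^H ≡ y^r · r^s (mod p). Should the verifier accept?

Left side g^H mod p:
91^154 mod 269 = 253
Right side y^r · r^s mod p:
133^193 mod 269 = 264
193^90 mod 269 = 100
264·100 = 26400 ≡ 38 (mod 269)
253 ≠ 38, so verification fails.

reject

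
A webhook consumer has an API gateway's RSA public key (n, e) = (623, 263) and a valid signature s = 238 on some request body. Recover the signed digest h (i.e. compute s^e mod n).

s^2 ≡ 238^2 = 56644 ≡ 574
s^4 ≡ 574^2 = 329476 ≡ 532
s^8 ≡ 532^2 = 283024 ≡ 182
s^16 ≡ 182^2 = 33124 ≡ 105
s^32 ≡ 105^2 = 11025 ≡ 434
s^64 ≡ 434^2 = 188356 ≡ 210
s^128 ≡ 210^2 = 44100 ≡ 490
s^256 ≡ 490^2 = 240100 ≡ 245
263 = 256 + 4 + 2 + 1, so s^263 ≡ 245·532·574·238 ≡ 224 (mod 623)

224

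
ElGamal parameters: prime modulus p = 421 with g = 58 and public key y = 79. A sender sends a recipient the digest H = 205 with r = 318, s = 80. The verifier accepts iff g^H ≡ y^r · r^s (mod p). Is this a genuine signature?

forged

Left side g^H mod p:
Squares mod 421: 58^1≡58, 58^2≡417, 58^4≡16, 58^8≡256, 58^16≡281, 58^32≡234, 58^64≡26, 58^128≡255
205 = 128 + 64 + 8 + 4 + 1, so 58^205 ≡ 255·26·256·16·58 ≡ 328 (mod 421)
Right side y^r · r^s mod p:
Squares mod 421: 79^1≡79, 79^2≡347, 79^4≡3, 79^8≡9, 79^16≡81, 79^32≡246, 79^64≡313, 79^128≡297, 79^256≡220
318 = 256 + 32 + 16 + 8 + 4 + 2, so 79^318 ≡ 220·246·81·9·3·347 ≡ 48 (mod 421)
Squares mod 421: 318^1≡318, 318^2≡84, 318^4≡320, 318^8≡97, 318^16≡147, 318^32≡138, 318^64≡99
80 = 64 + 16, so 318^80 ≡ 99·147 ≡ 239 (mod 421)
48·239 = 11472 ≡ 105 (mod 421)
328 ≠ 105, so verification fails.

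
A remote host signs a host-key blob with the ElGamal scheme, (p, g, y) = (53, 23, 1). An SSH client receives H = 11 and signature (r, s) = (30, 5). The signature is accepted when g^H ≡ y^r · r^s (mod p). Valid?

yes

Left side g^H mod p:
Squares mod 53: 23^1≡23, 23^2≡52, 23^4≡1, 23^8≡1
11 = 8 + 2 + 1, so 23^11 ≡ 1·52·23 ≡ 30 (mod 53)
Right side y^r · r^s mod p:
Squares mod 53: 1^1≡1, 1^2≡1, 1^4≡1, 1^8≡1, 1^16≡1
30 = 16 + 8 + 4 + 2, so 1^30 ≡ 1·1·1·1 ≡ 1 (mod 53)
Squares mod 53: 30^1≡30, 30^2≡52, 30^4≡1
5 = 4 + 1, so 30^5 ≡ 1·30 ≡ 30 (mod 53)
1·30 = 30 ≡ 30 (mod 53)
30 ≡ 30 (mod 53), so the signature is genuine.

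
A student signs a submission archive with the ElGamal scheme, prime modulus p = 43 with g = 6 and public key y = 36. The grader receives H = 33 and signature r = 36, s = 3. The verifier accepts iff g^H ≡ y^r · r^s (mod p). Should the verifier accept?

accept

Left side g^H mod p:
Squares mod 43: 6^1≡6, 6^2≡36, 6^4≡6, 6^8≡36, 6^16≡6, 6^32≡36
33 = 32 + 1, so 6^33 ≡ 36·6 ≡ 1 (mod 43)
Right side y^r · r^s mod p:
Squares mod 43: 36^1≡36, 36^2≡6, 36^4≡36, 36^8≡6, 36^16≡36, 36^32≡6
36 = 32 + 4, so 36^36 ≡ 6·36 ≡ 1 (mod 43)
Squares mod 43: 36^1≡36, 36^2≡6
3 = 2 + 1, so 36^3 ≡ 6·36 ≡ 1 (mod 43)
1·1 = 1 ≡ 1 (mod 43)
1 ≡ 1 (mod 43), so the signature is genuine.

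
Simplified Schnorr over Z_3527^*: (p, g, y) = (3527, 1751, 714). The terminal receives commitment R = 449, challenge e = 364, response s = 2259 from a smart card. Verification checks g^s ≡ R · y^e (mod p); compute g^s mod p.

Squares mod 3527: 1751^1≡1751, 1751^2≡1038, 1751^4≡1709, 1751^8≡325, 1751^16≡3342, 1751^32≡2482, 1751^64≡2182, 1751^128≡3201, 1751^256≡466, 1751^512≡2009, 1751^1024≡1193, 1751^2048≡1868
2259 = 2048 + 128 + 64 + 16 + 2 + 1, so 1751^2259 ≡ 1868·3201·2182·3342·1038·1751 ≡ 640 (mod 3527)

640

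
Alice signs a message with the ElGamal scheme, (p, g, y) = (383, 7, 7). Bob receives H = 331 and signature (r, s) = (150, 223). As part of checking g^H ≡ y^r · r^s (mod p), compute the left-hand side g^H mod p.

Squares mod 383: 7^1≡7, 7^2≡49, 7^4≡103, 7^8≡268, 7^16≡203, 7^32≡228, 7^64≡279, 7^128≡92, 7^256≡38
331 = 256 + 64 + 8 + 2 + 1, so 7^331 ≡ 38·279·268·49·7 ≡ 278 (mod 383)

278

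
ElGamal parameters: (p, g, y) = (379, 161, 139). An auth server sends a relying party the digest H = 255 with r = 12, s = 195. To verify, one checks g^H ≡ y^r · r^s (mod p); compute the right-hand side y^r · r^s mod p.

240

139^2 = 19321 ≡ 371
139^4 ≡ 371^2 = 137641 ≡ 64
139^8 ≡ 64^2 = 4096 ≡ 306
12 = 8 + 4, so 139^12 ≡ 306·64 ≡ 255 (mod 379)
12^2 = 144
12^4 ≡ 144^2 = 20736 ≡ 270
12^8 ≡ 270^2 = 72900 ≡ 132
12^16 ≡ 132^2 = 17424 ≡ 369
12^32 ≡ 369^2 = 136161 ≡ 100
12^64 ≡ 100^2 = 10000 ≡ 146
12^128 ≡ 146^2 = 21316 ≡ 92
195 = 128 + 64 + 2 + 1, so 12^195 ≡ 92·146·144·12 ≡ 157 (mod 379)
y^r · r^s ≡ 255·157 = 40035 ≡ 240 (mod 379)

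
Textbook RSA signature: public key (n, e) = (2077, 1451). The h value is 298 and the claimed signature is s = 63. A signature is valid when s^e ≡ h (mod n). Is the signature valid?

s^2 ≡ 63^2 = 3969 ≡ 1892
s^4 ≡ 1892^2 = 3579664 ≡ 993
s^8 ≡ 993^2 = 986049 ≡ 1551
s^16 ≡ 1551^2 = 2405601 ≡ 435
s^32 ≡ 435^2 = 189225 ≡ 218
s^64 ≡ 218^2 = 47524 ≡ 1830
s^128 ≡ 1830^2 = 3348900 ≡ 776
s^256 ≡ 776^2 = 602176 ≡ 1923
s^512 ≡ 1923^2 = 3697929 ≡ 869
s^1024 ≡ 869^2 = 755161 ≡ 1210
1451 = 1024 + 256 + 128 + 32 + 8 + 2 + 1, so s^1451 ≡ 1210·1923·776·218·1551·1892·63 ≡ 1055 (mod 2077)
The recovered value 1055 does not match the digest 298.

invalid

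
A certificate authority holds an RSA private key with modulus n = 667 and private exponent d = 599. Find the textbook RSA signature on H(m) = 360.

191

(H(m))^2 ≡ 360^2 = 129600 ≡ 202
(H(m))^4 ≡ 202^2 = 40804 ≡ 117
(H(m))^8 ≡ 117^2 = 13689 ≡ 349
(H(m))^16 ≡ 349^2 = 121801 ≡ 407
(H(m))^32 ≡ 407^2 = 165649 ≡ 233
(H(m))^64 ≡ 233^2 = 54289 ≡ 262
(H(m))^128 ≡ 262^2 = 68644 ≡ 610
(H(m))^256 ≡ 610^2 = 372100 ≡ 581
(H(m))^512 ≡ 581^2 = 337561 ≡ 59
599 = 512 + 64 + 16 + 4 + 2 + 1, so (H(m))^599 ≡ 59·262·407·117·202·360 ≡ 191 (mod 667)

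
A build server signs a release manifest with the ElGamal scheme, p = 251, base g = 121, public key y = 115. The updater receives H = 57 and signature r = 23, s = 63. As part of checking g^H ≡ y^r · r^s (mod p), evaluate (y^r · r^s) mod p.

Squares mod 251: 115^1≡115, 115^2≡173, 115^4≡60, 115^8≡86, 115^16≡117
23 = 16 + 4 + 2 + 1, so 115^23 ≡ 117·60·173·115 ≡ 225 (mod 251)
Squares mod 251: 23^1≡23, 23^2≡27, 23^4≡227, 23^8≡74, 23^16≡205, 23^32≡108
63 = 32 + 16 + 8 + 4 + 2 + 1, so 23^63 ≡ 108·205·74·227·27·23 ≡ 147 (mod 251)
y^r · r^s ≡ 225·147 = 33075 ≡ 194 (mod 251)

194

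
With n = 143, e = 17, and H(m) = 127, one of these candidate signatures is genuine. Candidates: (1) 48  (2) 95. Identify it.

2

Candidate 1: 48^2 = 2304 ≡ 16; 48^4 ≡ 16^2 = 256 ≡ 113; 48^8 ≡ 113^2 = 12769 ≡ 42; 48^16 ≡ 42^2 = 1764 ≡ 48; 17 = 16 + 1, so 48^17 ≡ 48·48 ≡ 16 (mod 143)
Candidate 2: 95^2 = 9025 ≡ 16; 95^4 ≡ 16^2 = 256 ≡ 113; 95^8 ≡ 113^2 = 12769 ≡ 42; 95^16 ≡ 42^2 = 1764 ≡ 48; 17 = 16 + 1, so 95^17 ≡ 48·95 ≡ 127 (mod 143)
  → matches H(m) = 127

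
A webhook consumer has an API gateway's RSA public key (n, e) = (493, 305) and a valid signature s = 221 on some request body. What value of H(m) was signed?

68

s^305 mod 493 = 68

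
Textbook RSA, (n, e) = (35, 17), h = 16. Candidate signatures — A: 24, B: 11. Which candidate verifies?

B

Candidate A: 24^2 = 576 ≡ 16; 24^4 ≡ 16^2 = 256 ≡ 11; 24^8 ≡ 11^2 = 121 ≡ 16; 24^16 ≡ 16^2 = 256 ≡ 11; 17 = 16 + 1, so 24^17 ≡ 11·24 ≡ 19 (mod 35)
Candidate B: 11^2 = 121 ≡ 16; 11^4 ≡ 16^2 = 256 ≡ 11; 11^8 ≡ 11^2 = 121 ≡ 16; 11^16 ≡ 16^2 = 256 ≡ 11; 17 = 16 + 1, so 11^17 ≡ 11·11 ≡ 16 (mod 35)
  → matches h = 16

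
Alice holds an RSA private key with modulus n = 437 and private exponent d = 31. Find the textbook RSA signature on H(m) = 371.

317

(H(m))^2 ≡ 371^2 = 137641 ≡ 423
(H(m))^4 ≡ 423^2 = 178929 ≡ 196
(H(m))^8 ≡ 196^2 = 38416 ≡ 397
(H(m))^16 ≡ 397^2 = 157609 ≡ 289
31 = 16 + 8 + 4 + 2 + 1, so (H(m))^31 ≡ 289·397·196·423·371 ≡ 317 (mod 437)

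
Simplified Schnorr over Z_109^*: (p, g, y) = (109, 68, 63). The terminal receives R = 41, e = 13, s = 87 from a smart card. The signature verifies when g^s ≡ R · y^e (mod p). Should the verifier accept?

accept

g^s mod p:
68^2 = 4624 ≡ 46
68^4 ≡ 46^2 = 2116 ≡ 45
68^8 ≡ 45^2 = 2025 ≡ 63
68^16 ≡ 63^2 = 3969 ≡ 45
68^32 ≡ 45^2 = 2025 ≡ 63
68^64 ≡ 63^2 = 3969 ≡ 45
87 = 64 + 16 + 4 + 2 + 1, so 68^87 ≡ 45·45·45·46·68 ≡ 76 (mod 109)
R · y^e mod p:
63^2 = 3969 ≡ 45
63^4 ≡ 45^2 = 2025 ≡ 63
63^8 ≡ 63^2 = 3969 ≡ 45
13 = 8 + 4 + 1, so 63^13 ≡ 45·63·63 ≡ 63 (mod 109)
41·63 = 2583 ≡ 76 (mod 109)
76 ≡ 76 (mod 109); signature holds.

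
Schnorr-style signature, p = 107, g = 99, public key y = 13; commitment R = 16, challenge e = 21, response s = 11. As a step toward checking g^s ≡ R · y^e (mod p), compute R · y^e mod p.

49

13^2 = 169 ≡ 62
13^4 ≡ 62^2 = 3844 ≡ 99
13^8 ≡ 99^2 = 9801 ≡ 64
13^16 ≡ 64^2 = 4096 ≡ 30
21 = 16 + 4 + 1, so 13^21 ≡ 30·99·13 ≡ 90 (mod 107)
R · y^e ≡ 16·90 = 1440 ≡ 49 (mod 107)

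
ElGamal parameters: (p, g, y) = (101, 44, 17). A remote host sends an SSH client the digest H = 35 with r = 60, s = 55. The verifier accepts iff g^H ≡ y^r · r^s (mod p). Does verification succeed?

Left side g^H mod p:
44^35 mod 101 = 10
Right side y^r · r^s mod p:
17^60 mod 101 = 1
60^55 mod 101 = 10
1·10 = 10 ≡ 10 (mod 101)
10 ≡ 10 (mod 101), so the signature is genuine.

passes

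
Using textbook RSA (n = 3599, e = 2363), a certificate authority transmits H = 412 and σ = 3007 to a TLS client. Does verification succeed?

Squares mod 3599: σ^1≡3007, σ^2≡1361, σ^4≡2435, σ^8≡1672, σ^16≡2760, σ^32≡2116, σ^64≡300, σ^128≡25, σ^256≡625, σ^512≡1933, σ^1024≡727, σ^2048≡3075
2363 = 2048 + 256 + 32 + 16 + 8 + 2 + 1, so σ^2363 ≡ 3075·625·2116·2760·1672·1361·3007 ≡ 336 (mod 3599)
The recovered value 336 does not match the digest 412.

fails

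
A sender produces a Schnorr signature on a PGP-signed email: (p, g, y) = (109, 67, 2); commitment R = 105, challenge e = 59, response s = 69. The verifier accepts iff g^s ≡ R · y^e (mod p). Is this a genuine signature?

g^s mod p:
67^2 = 4489 ≡ 20
67^4 ≡ 20^2 = 400 ≡ 73
67^8 ≡ 73^2 = 5329 ≡ 97
67^16 ≡ 97^2 = 9409 ≡ 35
67^32 ≡ 35^2 = 1225 ≡ 26
67^64 ≡ 26^2 = 676 ≡ 22
69 = 64 + 4 + 1, so 67^69 ≡ 22·73·67 ≡ 19 (mod 109)
R · y^e mod p:
2^2 = 4
2^4 ≡ 4^2 = 16
2^8 ≡ 16^2 = 256 ≡ 38
2^16 ≡ 38^2 = 1444 ≡ 27
2^32 ≡ 27^2 = 729 ≡ 75
59 = 32 + 16 + 8 + 2 + 1, so 2^59 ≡ 75·27·38·4·2 ≡ 77 (mod 109)
105·77 = 8085 ≡ 19 (mod 109)
19 ≡ 19 (mod 109); signature holds.

genuine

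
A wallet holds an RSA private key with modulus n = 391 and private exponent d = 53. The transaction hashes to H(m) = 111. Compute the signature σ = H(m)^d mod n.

Squares mod 391: (H(m))^1≡111, (H(m))^2≡200, (H(m))^4≡118, (H(m))^8≡239, (H(m))^16≡35, (H(m))^32≡52
53 = 32 + 16 + 4 + 1, so (H(m))^53 ≡ 52·35·118·111 ≡ 263 (mod 391)

263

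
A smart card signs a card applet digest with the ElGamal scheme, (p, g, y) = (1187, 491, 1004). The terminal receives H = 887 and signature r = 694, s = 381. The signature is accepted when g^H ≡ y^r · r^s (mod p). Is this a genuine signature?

genuine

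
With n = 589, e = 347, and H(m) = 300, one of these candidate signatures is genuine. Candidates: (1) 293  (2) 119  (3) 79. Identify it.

Candidate 1: Squares mod 589: 293^1≡293, 293^2≡444, 293^4≡410, 293^8≡235, 293^16≡448, 293^32≡444, 293^64≡410, 293^128≡235, 293^256≡448; 347 = 256 + 64 + 16 + 8 + 2 + 1, so 293^347 ≡ 448·410·448·235·444·293 ≡ 506 (mod 589)
Candidate 2: Squares mod 589: 119^1≡119, 119^2≡25, 119^4≡36, 119^8≡118, 119^16≡377, 119^32≡180, 119^64≡5, 119^128≡25, 119^256≡36; 347 = 256 + 64 + 16 + 8 + 2 + 1, so 119^347 ≡ 36·5·377·118·25·119 ≡ 161 (mod 589)
Candidate 3: Squares mod 589: 79^1≡79, 79^2≡351, 79^4≡100, 79^8≡576, 79^16≡169, 79^32≡289, 79^64≡472, 79^128≡142, 79^256≡138; 347 = 256 + 64 + 16 + 8 + 2 + 1, so 79^347 ≡ 138·472·169·576·351·79 ≡ 300 (mod 589)
  → matches H(m) = 300

3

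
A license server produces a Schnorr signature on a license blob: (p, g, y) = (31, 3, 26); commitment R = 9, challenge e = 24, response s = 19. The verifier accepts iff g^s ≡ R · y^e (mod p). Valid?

no

g^s mod p:
3^2 = 9
3^4 ≡ 9^2 = 81 ≡ 19
3^8 ≡ 19^2 = 361 ≡ 20
3^16 ≡ 20^2 = 400 ≡ 28
19 = 16 + 2 + 1, so 3^19 ≡ 28·9·3 ≡ 12 (mod 31)
R · y^e mod p:
26^2 = 676 ≡ 25
26^4 ≡ 25^2 = 625 ≡ 5
26^8 ≡ 5^2 = 25
26^16 ≡ 25^2 = 625 ≡ 5
24 = 16 + 8, so 26^24 ≡ 5·25 ≡ 1 (mod 31)
9·1 = 9 ≡ 9 (mod 31)
12 ≠ 9; the check fails.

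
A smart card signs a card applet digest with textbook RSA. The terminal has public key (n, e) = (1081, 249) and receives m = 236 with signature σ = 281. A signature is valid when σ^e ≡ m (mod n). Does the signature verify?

does not verify

σ^2 ≡ 281^2 = 78961 ≡ 48
σ^4 ≡ 48^2 = 2304 ≡ 142
σ^8 ≡ 142^2 = 20164 ≡ 706
σ^16 ≡ 706^2 = 498436 ≡ 95
σ^32 ≡ 95^2 = 9025 ≡ 377
σ^64 ≡ 377^2 = 142129 ≡ 518
σ^128 ≡ 518^2 = 268324 ≡ 236
249 = 128 + 64 + 32 + 16 + 8 + 1, so σ^249 ≡ 236·518·377·95·706·281 ≡ 845 (mod 1081)
σ^249 mod 1081 = 845, but m = 236.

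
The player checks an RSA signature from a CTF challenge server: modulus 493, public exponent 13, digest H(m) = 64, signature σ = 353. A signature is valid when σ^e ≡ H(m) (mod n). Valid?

σ^2 ≡ 353^2 = 124609 ≡ 373
σ^4 ≡ 373^2 = 139129 ≡ 103
σ^8 ≡ 103^2 = 10609 ≡ 256
13 = 8 + 4 + 1, so σ^13 ≡ 256·103·353 ≡ 64 (mod 493)
σ^13 mod 493 = 64 matches H(m).

yes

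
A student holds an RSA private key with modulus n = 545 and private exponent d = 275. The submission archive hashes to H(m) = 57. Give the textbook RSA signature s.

478

(H(m))^275 mod 545 = 478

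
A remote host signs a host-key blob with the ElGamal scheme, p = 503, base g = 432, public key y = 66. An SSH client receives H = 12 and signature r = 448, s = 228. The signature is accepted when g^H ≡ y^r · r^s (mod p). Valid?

yes

Left side g^H mod p:
432^2 = 186624 ≡ 11
432^4 ≡ 11^2 = 121
432^8 ≡ 121^2 = 14641 ≡ 54
12 = 8 + 4, so 432^12 ≡ 54·121 ≡ 498 (mod 503)
Right side y^r · r^s mod p:
66^2 = 4356 ≡ 332
66^4 ≡ 332^2 = 110224 ≡ 67
66^8 ≡ 67^2 = 4489 ≡ 465
66^16 ≡ 465^2 = 216225 ≡ 438
66^32 ≡ 438^2 = 191844 ≡ 201
66^64 ≡ 201^2 = 40401 ≡ 161
66^128 ≡ 161^2 = 25921 ≡ 268
66^256 ≡ 268^2 = 71824 ≡ 398
448 = 256 + 128 + 64, so 66^448 ≡ 398·268·161 ≡ 484 (mod 503)
448^2 = 200704 ≡ 7
448^4 ≡ 7^2 = 49
448^8 ≡ 49^2 = 2401 ≡ 389
448^16 ≡ 389^2 = 151321 ≡ 421
448^32 ≡ 421^2 = 177241 ≡ 185
448^64 ≡ 185^2 = 34225 ≡ 21
448^128 ≡ 21^2 = 441
228 = 128 + 64 + 32 + 4, so 448^228 ≡ 441·21·185·49 ≡ 265 (mod 503)
484·265 = 128260 ≡ 498 (mod 503)
498 ≡ 498 (mod 503), so the signature is genuine.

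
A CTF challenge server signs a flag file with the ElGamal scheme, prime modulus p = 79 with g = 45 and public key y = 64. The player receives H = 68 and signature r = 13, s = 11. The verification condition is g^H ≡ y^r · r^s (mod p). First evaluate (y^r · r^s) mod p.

64^2 = 4096 ≡ 67
64^4 ≡ 67^2 = 4489 ≡ 65
64^8 ≡ 65^2 = 4225 ≡ 38
13 = 8 + 4 + 1, so 64^13 ≡ 38·65·64 ≡ 1 (mod 79)
13^2 = 169 ≡ 11
13^4 ≡ 11^2 = 121 ≡ 42
13^8 ≡ 42^2 = 1764 ≡ 26
11 = 8 + 2 + 1, so 13^11 ≡ 26·11·13 ≡ 5 (mod 79)
y^r · r^s ≡ 1·5 = 5 ≡ 5 (mod 79)

5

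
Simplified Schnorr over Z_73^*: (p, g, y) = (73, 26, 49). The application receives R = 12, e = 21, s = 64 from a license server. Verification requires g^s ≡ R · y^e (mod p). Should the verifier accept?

accept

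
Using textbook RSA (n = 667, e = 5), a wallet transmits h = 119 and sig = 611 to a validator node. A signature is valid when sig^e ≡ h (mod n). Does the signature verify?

verifies

sig^5 mod 667 = 119
Since 119 equals the digest 119, verification succeeds.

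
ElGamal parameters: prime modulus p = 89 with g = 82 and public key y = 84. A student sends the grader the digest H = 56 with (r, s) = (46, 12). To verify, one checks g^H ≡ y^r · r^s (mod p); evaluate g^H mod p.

8

Squares mod 89: 82^1≡82, 82^2≡49, 82^4≡87, 82^8≡4, 82^16≡16, 82^32≡78
56 = 32 + 16 + 8, so 82^56 ≡ 78·16·4 ≡ 8 (mod 89)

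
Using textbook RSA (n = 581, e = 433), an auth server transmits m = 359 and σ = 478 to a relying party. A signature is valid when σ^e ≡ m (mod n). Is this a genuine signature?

genuine

Squares mod 581: σ^1≡478, σ^2≡151, σ^4≡142, σ^8≡410, σ^16≡191, σ^32≡459, σ^64≡359, σ^128≡480, σ^256≡324
433 = 256 + 128 + 32 + 16 + 1, so σ^433 ≡ 324·480·459·191·478 ≡ 359 (mod 581)
σ^433 mod 581 = 359 matches m.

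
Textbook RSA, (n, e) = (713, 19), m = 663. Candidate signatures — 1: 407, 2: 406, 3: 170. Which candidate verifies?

Candidate 1: Squares mod 713: 407^1≡407, 407^2≡233, 407^4≡101, 407^8≡219, 407^16≡190; 19 = 16 + 2 + 1, so 407^19 ≡ 190·233·407 ≡ 380 (mod 713)
Candidate 2: Squares mod 713: 406^1≡406, 406^2≡133, 406^4≡577, 406^8≡671, 406^16≡338; 19 = 16 + 2 + 1, so 406^19 ≡ 338·133·406 ≡ 663 (mod 713)
  → matches m = 663
Candidate 3: Squares mod 713: 170^1≡170, 170^2≡380, 170^4≡374, 170^8≡128, 170^16≡698; 19 = 16 + 2 + 1, so 170^19 ≡ 698·380·170 ≡ 680 (mod 713)

2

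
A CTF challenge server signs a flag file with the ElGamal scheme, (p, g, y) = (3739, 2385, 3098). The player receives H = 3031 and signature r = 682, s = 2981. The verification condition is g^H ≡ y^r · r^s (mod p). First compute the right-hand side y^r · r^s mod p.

2324

3098^682 mod 3739 = 1658
682^2981 mod 3739 = 2464
y^r · r^s ≡ 1658·2464 = 4085312 ≡ 2324 (mod 3739)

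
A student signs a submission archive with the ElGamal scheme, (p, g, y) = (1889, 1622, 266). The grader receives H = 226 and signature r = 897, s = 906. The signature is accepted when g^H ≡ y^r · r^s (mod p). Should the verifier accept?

reject

Left side g^H mod p:
1622^2 = 2630884 ≡ 1396
1622^4 ≡ 1396^2 = 1948816 ≡ 1257
1622^8 ≡ 1257^2 = 1580049 ≡ 845
1622^16 ≡ 845^2 = 714025 ≡ 1872
1622^32 ≡ 1872^2 = 3504384 ≡ 289
1622^64 ≡ 289^2 = 83521 ≡ 405
1622^128 ≡ 405^2 = 164025 ≡ 1571
226 = 128 + 64 + 32 + 2, so 1622^226 ≡ 1571·405·289·1396 ≡ 949 (mod 1889)
Right side y^r · r^s mod p:
266^2 = 70756 ≡ 863
266^4 ≡ 863^2 = 744769 ≡ 503
266^8 ≡ 503^2 = 253009 ≡ 1772
266^16 ≡ 1772^2 = 3139984 ≡ 466
266^32 ≡ 466^2 = 217156 ≡ 1810
266^64 ≡ 1810^2 = 3276100 ≡ 574
266^128 ≡ 574^2 = 329476 ≡ 790
266^256 ≡ 790^2 = 624100 ≡ 730
266^512 ≡ 730^2 = 532900 ≡ 202
897 = 512 + 256 + 128 + 1, so 266^897 ≡ 202·730·790·266 ≡ 1506 (mod 1889)
897^2 = 804609 ≡ 1784
897^4 ≡ 1784^2 = 3182656 ≡ 1580
897^8 ≡ 1580^2 = 2496400 ≡ 1031
897^16 ≡ 1031^2 = 1062961 ≡ 1343
897^32 ≡ 1343^2 = 1803649 ≡ 1543
897^64 ≡ 1543^2 = 2380849 ≡ 709
897^128 ≡ 709^2 = 502681 ≡ 207
897^256 ≡ 207^2 = 42849 ≡ 1291
897^512 ≡ 1291^2 = 1666681 ≡ 583
906 = 512 + 256 + 128 + 8 + 2, so 897^906 ≡ 583·1291·207·1031·1784 ≡ 1217 (mod 1889)
1506·1217 = 1832802 ≡ 472 (mod 1889)
949 ≠ 472, so verification fails.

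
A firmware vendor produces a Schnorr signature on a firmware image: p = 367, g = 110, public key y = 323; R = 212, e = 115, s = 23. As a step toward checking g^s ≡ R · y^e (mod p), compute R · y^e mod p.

323^2 = 104329 ≡ 101
323^4 ≡ 101^2 = 10201 ≡ 292
323^8 ≡ 292^2 = 85264 ≡ 120
323^16 ≡ 120^2 = 14400 ≡ 87
323^32 ≡ 87^2 = 7569 ≡ 229
323^64 ≡ 229^2 = 52441 ≡ 327
115 = 64 + 32 + 16 + 2 + 1, so 323^115 ≡ 327·229·87·101·323 ≡ 281 (mod 367)
R · y^e ≡ 212·281 = 59572 ≡ 118 (mod 367)

118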